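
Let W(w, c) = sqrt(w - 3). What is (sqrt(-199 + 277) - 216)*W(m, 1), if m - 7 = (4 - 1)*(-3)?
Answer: I*sqrt(5)*(-216 + sqrt(78)) ≈ -463.24*I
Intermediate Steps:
m = -2 (m = 7 + (4 - 1)*(-3) = 7 + 3*(-3) = 7 - 9 = -2)
W(w, c) = sqrt(-3 + w)
(sqrt(-199 + 277) - 216)*W(m, 1) = (sqrt(-199 + 277) - 216)*sqrt(-3 - 2) = (sqrt(78) - 216)*sqrt(-5) = (-216 + sqrt(78))*(I*sqrt(5)) = I*sqrt(5)*(-216 + sqrt(78))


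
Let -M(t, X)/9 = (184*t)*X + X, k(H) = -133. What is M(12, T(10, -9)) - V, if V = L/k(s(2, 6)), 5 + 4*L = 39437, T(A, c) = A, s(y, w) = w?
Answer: -26431872/133 ≈ -1.9874e+5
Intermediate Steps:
L = 9858 (L = -5/4 + (¼)*39437 = -5/4 + 39437/4 = 9858)
V = -9858/133 (V = 9858/(-133) = 9858*(-1/133) = -9858/133 ≈ -74.120)
M(t, X) = -9*X - 1656*X*t (M(t, X) = -9*((184*t)*X + X) = -9*(184*X*t + X) = -9*(X + 184*X*t) = -9*X - 1656*X*t)
M(12, T(10, -9)) - V = -9*10*(1 + 184*12) - 1*(-9858/133) = -9*10*(1 + 2208) + 9858/133 = -9*10*2209 + 9858/133 = -198810 + 9858/133 = -26431872/133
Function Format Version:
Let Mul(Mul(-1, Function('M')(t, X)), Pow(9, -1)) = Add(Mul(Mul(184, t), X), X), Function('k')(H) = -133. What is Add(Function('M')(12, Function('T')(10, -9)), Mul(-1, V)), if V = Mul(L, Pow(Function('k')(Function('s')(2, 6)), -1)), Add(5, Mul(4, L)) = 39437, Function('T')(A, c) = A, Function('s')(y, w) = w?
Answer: Rational(-26431872, 133) ≈ -1.9874e+5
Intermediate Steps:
L = 9858 (L = Add(Rational(-5, 4), Mul(Rational(1, 4), 39437)) = Add(Rational(-5, 4), Rational(39437, 4)) = 9858)
V = Rational(-9858, 133) (V = Mul(9858, Pow(-133, -1)) = Mul(9858, Rational(-1, 133)) = Rational(-9858, 133) ≈ -74.120)
Function('M')(t, X) = Add(Mul(-9, X), Mul(-1656, X, t)) (Function('M')(t, X) = Mul(-9, Add(Mul(Mul(184, t), X), X)) = Mul(-9, Add(Mul(184, X, t), X)) = Mul(-9, Add(X, Mul(184, X, t))) = Add(Mul(-9, X), Mul(-1656, X, t)))
Add(Function('M')(12, Function('T')(10, -9)), Mul(-1, V)) = Add(Mul(-9, 10, Add(1, Mul(184, 12))), Mul(-1, Rational(-9858, 133))) = Add(Mul(-9, 10, Add(1, 2208)), Rational(9858, 133)) = Add(Mul(-9, 10, 2209), Rational(9858, 133)) = Add(-198810, Rational(9858, 133)) = Rational(-26431872, 133)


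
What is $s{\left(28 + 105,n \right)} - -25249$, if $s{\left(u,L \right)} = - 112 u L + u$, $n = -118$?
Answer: $1783110$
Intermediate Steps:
$s{\left(u,L \right)} = u - 112 L u$ ($s{\left(u,L \right)} = - 112 L u + u = u - 112 L u$)
$s{\left(28 + 105,n \right)} - -25249 = \left(28 + 105\right) \left(1 - -13216\right) - -25249 = 133 \left(1 + 13216\right) + 25249 = 133 \cdot 13217 + 25249 = 1757861 + 25249 = 1783110$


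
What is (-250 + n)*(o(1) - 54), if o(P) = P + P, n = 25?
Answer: 11700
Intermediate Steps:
o(P) = 2*P
(-250 + n)*(o(1) - 54) = (-250 + 25)*(2*1 - 54) = -225*(2 - 54) = -225*(-52) = 11700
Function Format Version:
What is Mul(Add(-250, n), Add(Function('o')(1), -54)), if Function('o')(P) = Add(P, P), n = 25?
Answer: 11700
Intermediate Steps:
Function('o')(P) = Mul(2, P)
Mul(Add(-250, n), Add(Function('o')(1), -54)) = Mul(Add(-250, 25), Add(Mul(2, 1), -54)) = Mul(-225, Add(2, -54)) = Mul(-225, -52) = 11700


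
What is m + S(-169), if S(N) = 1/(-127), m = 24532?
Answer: 3115563/127 ≈ 24532.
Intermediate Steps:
S(N) = -1/127
m + S(-169) = 24532 - 1/127 = 3115563/127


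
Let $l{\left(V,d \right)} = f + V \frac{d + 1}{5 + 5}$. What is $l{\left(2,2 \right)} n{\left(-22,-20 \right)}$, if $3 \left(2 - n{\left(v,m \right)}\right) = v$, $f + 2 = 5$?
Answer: $\frac{168}{5} \approx 33.6$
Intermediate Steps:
$f = 3$ ($f = -2 + 5 = 3$)
$n{\left(v,m \right)} = 2 - \frac{v}{3}$
$l{\left(V,d \right)} = 3 + V \left(\frac{1}{10} + \frac{d}{10}\right)$ ($l{\left(V,d \right)} = 3 + V \frac{d + 1}{5 + 5} = 3 + V \frac{1 + d}{10} = 3 + V \left(1 + d\right) \frac{1}{10} = 3 + V \left(\frac{1}{10} + \frac{d}{10}\right)$)
$l{\left(2,2 \right)} n{\left(-22,-20 \right)} = \left(3 + \frac{1}{10} \cdot 2 + \frac{1}{10} \cdot 2 \cdot 2\right) \left(2 - - \frac{22}{3}\right) = \left(3 + \frac{1}{5} + \frac{2}{5}\right) \left(2 + \frac{22}{3}\right) = \frac{18}{5} \cdot \frac{28}{3} = \frac{168}{5}$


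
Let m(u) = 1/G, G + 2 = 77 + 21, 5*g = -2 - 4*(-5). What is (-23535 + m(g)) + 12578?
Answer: -1051871/96 ≈ -10957.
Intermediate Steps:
g = 18/5 (g = (-2 - 4*(-5))/5 = (-2 + 20)/5 = (⅕)*18 = 18/5 ≈ 3.6000)
G = 96 (G = -2 + (77 + 21) = -2 + 98 = 96)
m(u) = 1/96
(-23535 + m(g)) + 12578 = (-23535 + 1/96) + 12578 = -2259359/96 + 12578 = -1051871/96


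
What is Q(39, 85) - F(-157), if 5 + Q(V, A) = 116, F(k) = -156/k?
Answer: 17271/157 ≈ 110.01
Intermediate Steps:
Q(V, A) = 111 (Q(V, A) = -5 + 116 = 111)
Q(39, 85) - F(-157) = 111 - (-156)/(-157) = 111 - (-156)*(-1)/157 = 111 - 1*156/157 = 111 - 156/157 = 17271/157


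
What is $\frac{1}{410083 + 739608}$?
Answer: $\frac{1}{1149691} \approx 8.698 \cdot 10^{-7}$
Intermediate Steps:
$\frac{1}{410083 + 739608} = \frac{1}{1149691}$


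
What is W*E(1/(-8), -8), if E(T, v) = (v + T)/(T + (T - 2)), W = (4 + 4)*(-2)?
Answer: -520/9 ≈ -57.778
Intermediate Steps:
W = -16 (W = 8*(-2) = -16)
E(T, v) = (T + v)/(-2 + 2*T) (E(T, v) = (T + v)/(T + (-2 + T)) = (T + v)/(-2 + 2*T))
W*E(1/(-8), -8) = -8*(1/(-8) - 8)/(-1 + 1/(-8)) = -8*(1*(-⅛) - 8)/(-1 + 1*(-⅛)) = -8*(-⅛ - 8)/(-1 - ⅛) = -8*(-65)/((-9/8)*8) = -8*(-8)*(-65)/(9*8) = -16*65/18 = -520/9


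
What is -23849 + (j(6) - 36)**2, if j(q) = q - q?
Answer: -22553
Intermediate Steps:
j(q) = 0
-23849 + (j(6) - 36)**2 = -23849 + (0 - 36)**2 = -23849 + (-36)**2 = -23849 + 1296 = -22553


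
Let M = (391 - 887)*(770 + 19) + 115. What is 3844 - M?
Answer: 395073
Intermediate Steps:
M = -391229 (M = -496*789 + 115 = -391344 + 115 = -391229)
3844 - M = 3844 - 1*(-391229) = 3844 + 391229 = 395073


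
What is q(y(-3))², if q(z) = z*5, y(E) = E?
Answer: 225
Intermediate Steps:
q(z) = 5*z
q(y(-3))² = (5*(-3))² = (-15)² = 225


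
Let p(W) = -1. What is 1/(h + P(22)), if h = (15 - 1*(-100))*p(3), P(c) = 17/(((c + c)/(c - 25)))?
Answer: -44/5111 ≈ -0.0086089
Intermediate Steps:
P(c) = 17*(-25 + c)/(2*c) (P(c) = 17/(((2*c)/(-25 + c))) = 17/((2*c/(-25 + c))) = 17*((-25 + c)/(2*c)) = 17*(-25 + c)/(2*c))
h = -115 (h = (15 - 1*(-100))*(-1) = (15 + 100)*(-1) = 115*(-1) = -115)
1/(h + P(22)) = 1/(-115 + (17/2)*(-25 + 22)/22) = 1/(-115 + (17/2)*(1/22)*(-3)) = 1/(-115 - 51/44) = 1/(-5111/44) = -44/5111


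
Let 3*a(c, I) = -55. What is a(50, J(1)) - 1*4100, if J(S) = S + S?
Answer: -12355/3 ≈ -4118.3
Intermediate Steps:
J(S) = 2*S
a(c, I) = -55/3 (a(c, I) = (⅓)*(-55) = -55/3)
a(50, J(1)) - 1*4100 = -55/3 - 1*4100 = -55/3 - 4100 = -12355/3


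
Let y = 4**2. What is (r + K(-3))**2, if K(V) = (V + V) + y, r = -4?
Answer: 36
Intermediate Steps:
y = 16
K(V) = 16 + 2*V (K(V) = (V + V) + 16 = 2*V + 16 = 16 + 2*V)
(r + K(-3))**2 = (-4 + (16 + 2*(-3)))**2 = (-4 + (16 - 6))**2 = (-4 + 10)**2 = 6**2 = 36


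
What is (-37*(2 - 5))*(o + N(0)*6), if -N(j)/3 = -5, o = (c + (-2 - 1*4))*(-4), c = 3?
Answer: 11322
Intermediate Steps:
o = 12 (o = (3 + (-2 - 1*4))*(-4) = (3 + (-2 - 4))*(-4) = (3 - 6)*(-4) = -3*(-4) = 12)
N(j) = 15 (N(j) = -3*(-5) = 15)
(-37*(2 - 5))*(o + N(0)*6) = (-37*(2 - 5))*(12 + 15*6) = (-37*(-3))*(12 + 90) = 111*102 = 11322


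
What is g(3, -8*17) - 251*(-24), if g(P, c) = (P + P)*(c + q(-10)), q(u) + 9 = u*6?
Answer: 4794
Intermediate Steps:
q(u) = -9 + 6*u (q(u) = -9 + u*6 = -9 + 6*u)
g(P, c) = 2*P*(-69 + c) (g(P, c) = (P + P)*(c + (-9 + 6*(-10))) = (2*P)*(c + (-9 - 60)) = (2*P)*(c - 69) = (2*P)*(-69 + c) = 2*P*(-69 + c))
g(3, -8*17) - 251*(-24) = 2*3*(-69 - 8*17) - 251*(-24) = 2*3*(-69 - 136) - 1*(-6024) = 2*3*(-205) + 6024 = -1230 + 6024 = 4794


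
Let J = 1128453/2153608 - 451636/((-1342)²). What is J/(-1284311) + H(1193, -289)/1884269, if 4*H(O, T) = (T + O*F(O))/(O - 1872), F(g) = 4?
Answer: -247804487572102882431/227612723754941600329136344 ≈ -1.0887e-6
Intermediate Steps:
J = 264914081501/969642619528 (J = 1128453*(1/2153608) - 451636/1800964 = 1128453/2153608 - 451636*1/1800964 = 1128453/2153608 - 112909/450241 = 264914081501/969642619528 ≈ 0.27321)
H(O, T) = (T + 4*O)/(4*(-1872 + O)) (H(O, T) = ((T + O*4)/(O - 1872))/4 = ((T + 4*O)/(-1872 + O))/4 = (T + 4*O)/(4*(-1872 + O)))
J/(-1284311) + H(1193, -289)/1884269 = (264914081501/969642619528)/(-1284311) + ((1193 + (¼)*(-289))/(-1872 + 1193))/1884269 = (264914081501/969642619528)*(-1/1284311) + ((1193 - 289/4)/(-679))*(1/1884269) = -264914081501/1245322682328625208 - 1/679*4483/4*(1/1884269) = -264914081501/1245322682328625208 - 4483/2716*1/1884269 = -264914081501/1245322682328625208 - 4483/5117674604 = -247804487572102882431/227612723754941600329136344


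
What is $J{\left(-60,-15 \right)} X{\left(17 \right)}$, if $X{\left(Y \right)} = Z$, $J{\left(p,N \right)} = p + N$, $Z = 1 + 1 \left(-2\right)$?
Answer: $75$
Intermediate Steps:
$Z = -1$ ($Z = 1 - 2 = -1$)
$J{\left(p,N \right)} = N + p$
$X{\left(Y \right)} = -1$
$J{\left(-60,-15 \right)} X{\left(17 \right)} = \left(-15 - 60\right) \left(-1\right) = \left(-75\right) \left(-1\right) = 75$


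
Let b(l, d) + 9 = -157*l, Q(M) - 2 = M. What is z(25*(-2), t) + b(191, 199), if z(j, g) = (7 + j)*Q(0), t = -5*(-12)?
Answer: -30082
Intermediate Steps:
Q(M) = 2 + M
b(l, d) = -9 - 157*l
t = 60
z(j, g) = 14 + 2*j (z(j, g) = (7 + j)*(2 + 0) = (7 + j)*2 = 14 + 2*j)
z(25*(-2), t) + b(191, 199) = (14 + 2*(25*(-2))) + (-9 - 157*191) = (14 + 2*(-50)) + (-9 - 29987) = (14 - 100) - 29996 = -86 - 29996 = -30082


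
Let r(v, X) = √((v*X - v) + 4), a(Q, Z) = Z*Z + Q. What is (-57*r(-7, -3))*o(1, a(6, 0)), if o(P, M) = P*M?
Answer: -1368*√2 ≈ -1934.6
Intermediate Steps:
a(Q, Z) = Q + Z² (a(Q, Z) = Z² + Q = Q + Z²)
r(v, X) = √(4 - v + X*v) (r(v, X) = √((X*v - v) + 4) = √((-v + X*v) + 4) = √(4 - v + X*v))
o(P, M) = M*P
(-57*r(-7, -3))*o(1, a(6, 0)) = (-57*√(4 - 1*(-7) - 3*(-7)))*((6 + 0²)*1) = (-57*√(4 + 7 + 21))*((6 + 0)*1) = (-228*√2)*(6*1) = -228*√2*6 = -1368*√2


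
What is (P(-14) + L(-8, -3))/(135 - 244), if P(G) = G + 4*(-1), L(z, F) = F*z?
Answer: -6/109 ≈ -0.055046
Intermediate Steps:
P(G) = -4 + G (P(G) = G - 4 = -4 + G)
(P(-14) + L(-8, -3))/(135 - 244) = ((-4 - 14) - 3*(-8))/(135 - 244) = (-18 + 24)/(-109) = 6*(-1/109) = -6/109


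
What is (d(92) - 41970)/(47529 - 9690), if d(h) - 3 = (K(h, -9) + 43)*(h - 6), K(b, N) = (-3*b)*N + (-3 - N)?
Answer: 175871/37839 ≈ 4.6479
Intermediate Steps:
K(b, N) = -3 - N - 3*N*b (K(b, N) = -3*N*b + (-3 - N) = -3 - N - 3*N*b)
d(h) = 3 + (-6 + h)*(49 + 27*h) (d(h) = 3 + ((-3 - 1*(-9) - 3*(-9)*h) + 43)*(h - 6) = 3 + ((-3 + 9 + 27*h) + 43)*(-6 + h) = 3 + ((6 + 27*h) + 43)*(-6 + h) = 3 + (49 + 27*h)*(-6 + h) = 3 + (-6 + h)*(49 + 27*h))
(d(92) - 41970)/(47529 - 9690) = ((-291 - 113*92 + 27*92²) - 41970)/(47529 - 9690) = ((-291 - 10396 + 27*8464) - 41970)/37839 = ((-291 - 10396 + 228528) - 41970)*(1/37839) = (217841 - 41970)*(1/37839) = 175871*(1/37839) = 175871/37839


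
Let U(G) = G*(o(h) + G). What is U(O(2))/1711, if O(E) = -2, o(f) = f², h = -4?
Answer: -28/1711 ≈ -0.016365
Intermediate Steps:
U(G) = G*(16 + G) (U(G) = G*((-4)² + G) = G*(16 + G))
U(O(2))/1711 = -2*(16 - 2)/1711 = -2*14*(1/1711) = -28*1/1711 = -28/1711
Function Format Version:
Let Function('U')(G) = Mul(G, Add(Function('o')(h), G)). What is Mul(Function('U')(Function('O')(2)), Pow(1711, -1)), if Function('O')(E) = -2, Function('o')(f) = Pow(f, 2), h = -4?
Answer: Rational(-28, 1711) ≈ -0.016365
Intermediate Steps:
Function('U')(G) = Mul(G, Add(16, G)) (Function('U')(G) = Mul(G, Add(Pow(-4, 2), G)) = Mul(G, Add(16, G)))
Mul(Function('U')(Function('O')(2)), Pow(1711, -1)) = Mul(Mul(-2, Add(16, -2)), Pow(1711, -1)) = Mul(Mul(-2, 14), Rational(1, 1711)) = Mul(-28, Rational(1, 1711)) = Rational(-28, 1711)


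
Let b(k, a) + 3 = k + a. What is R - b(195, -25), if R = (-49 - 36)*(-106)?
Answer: 8843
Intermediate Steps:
b(k, a) = -3 + a + k (b(k, a) = -3 + (k + a) = -3 + (a + k) = -3 + a + k)
R = 9010 (R = -85*(-106) = 9010)
R - b(195, -25) = 9010 - (-3 - 25 + 195) = 9010 - 1*167 = 9010 - 167 = 8843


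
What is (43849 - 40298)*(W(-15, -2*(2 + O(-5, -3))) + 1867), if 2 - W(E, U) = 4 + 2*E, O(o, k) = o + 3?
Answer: 6729145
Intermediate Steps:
O(o, k) = 3 + o
W(E, U) = -2 - 2*E (W(E, U) = 2 - (4 + 2*E) = 2 + (-4 - 2*E) = -2 - 2*E)
(43849 - 40298)*(W(-15, -2*(2 + O(-5, -3))) + 1867) = (43849 - 40298)*((-2 - 2*(-15)) + 1867) = 3551*((-2 + 30) + 1867) = 3551*(28 + 1867) = 3551*1895 = 6729145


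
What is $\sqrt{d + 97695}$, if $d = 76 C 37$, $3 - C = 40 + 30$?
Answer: $i \sqrt{90709} \approx 301.18 i$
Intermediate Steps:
$C = -67$ ($C = 3 - \left(40 + 30\right) = 3 - 70 = -67$)
$d = -188404$ ($d = 76 \left(-67\right) 37 = \left(-5092\right) 37 = -188404$)
$\sqrt{d + 97695} = \sqrt{-188404 + 97695} = \sqrt{-90709} = i \sqrt{90709}$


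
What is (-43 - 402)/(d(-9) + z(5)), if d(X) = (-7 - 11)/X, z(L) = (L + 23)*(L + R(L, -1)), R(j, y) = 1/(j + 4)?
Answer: -4005/1306 ≈ -3.0666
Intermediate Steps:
R(j, y) = 1/(4 + j)
z(L) = (23 + L)*(L + 1/(4 + L)) (z(L) = (L + 23)*(L + 1/(4 + L)) = (23 + L)*(L + 1/(4 + L)))
d(X) = -18/X
(-43 - 402)/(d(-9) + z(5)) = (-43 - 402)/(-18/(-9) + (23 + 5 + 5*(4 + 5)*(23 + 5))/(4 + 5)) = -445/(-18*(-⅑) + (23 + 5 + 5*9*28)/9) = -445/(2 + (23 + 5 + 1260)/9) = -445/(2 + (⅑)*1288) = -445/(2 + 1288/9) = -445/1306/9 = -445*9/1306 = -4005/1306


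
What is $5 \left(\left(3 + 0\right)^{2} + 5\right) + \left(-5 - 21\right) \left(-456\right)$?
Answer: $11926$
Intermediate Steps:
$5 \left(\left(3 + 0\right)^{2} + 5\right) + \left(-5 - 21\right) \left(-456\right) = 5 \left(3^{2} + 5\right) + \left(-5 - 21\right) \left(-456\right) = 5 \left(9 + 5\right) - -11856 = 5 \cdot 14 + 11856 = 70 + 11856 = 11926$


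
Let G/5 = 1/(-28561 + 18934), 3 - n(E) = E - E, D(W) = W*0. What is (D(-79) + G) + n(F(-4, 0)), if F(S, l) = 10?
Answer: 28876/9627 ≈ 2.9995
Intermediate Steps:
D(W) = 0
n(E) = 3 (n(E) = 3 - (E - E) = 3 - 1*0 = 3 + 0 = 3)
G = -5/9627 (G = 5/(-28561 + 18934) = 5/(-9627) = 5*(-1/9627) = -5/9627 ≈ -0.00051937)
(D(-79) + G) + n(F(-4, 0)) = (0 - 5/9627) + 3 = -5/9627 + 3 = 28876/9627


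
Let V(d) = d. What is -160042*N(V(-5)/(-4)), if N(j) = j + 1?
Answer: -720189/2 ≈ -3.6009e+5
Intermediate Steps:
N(j) = 1 + j
-160042*N(V(-5)/(-4)) = -160042*(1 - 5/(-4)) = -160042*(1 - 5*(-¼)) = -160042*(1 + 5/4) = -160042*9/4 = -720189/2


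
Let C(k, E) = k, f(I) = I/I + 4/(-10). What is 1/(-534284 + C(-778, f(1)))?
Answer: -1/535062 ≈ -1.8689e-6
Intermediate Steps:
f(I) = ⅗ (f(I) = 1 + 4*(-⅒) = 1 - ⅖ = ⅗)
1/(-534284 + C(-778, f(1))) = 1/(-534284 - 778) = 1/(-535062) = -1/535062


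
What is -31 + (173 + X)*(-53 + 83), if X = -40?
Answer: 3959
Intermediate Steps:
-31 + (173 + X)*(-53 + 83) = -31 + (173 - 40)*(-53 + 83) = -31 + 133*30 = -31 + 3990 = 3959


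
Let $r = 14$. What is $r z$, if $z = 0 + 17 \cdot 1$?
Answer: $238$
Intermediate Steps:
$z = 17$ ($z = 0 + 17 = 17$)
$r z = 14 \cdot 17 = 238$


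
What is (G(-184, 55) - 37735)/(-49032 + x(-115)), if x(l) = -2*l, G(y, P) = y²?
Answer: 3879/48802 ≈ 0.079484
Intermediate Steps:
(G(-184, 55) - 37735)/(-49032 + x(-115)) = ((-184)² - 37735)/(-49032 - 2*(-115)) = (33856 - 37735)/(-49032 + 230) = -3879/(-48802) = -3879*(-1/48802) = 3879/48802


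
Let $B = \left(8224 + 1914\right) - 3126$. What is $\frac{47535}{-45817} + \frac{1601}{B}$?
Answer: $- \frac{259962403}{321268804} \approx -0.80917$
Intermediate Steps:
$B = 7012$ ($B = 10138 - 3126 = 7012$)
$\frac{47535}{-45817} + \frac{1601}{B} = \frac{47535}{-45817} + \frac{1601}{7012} = 47535 \left(- \frac{1}{45817}\right) + 1601 \cdot \frac{1}{7012} = - \frac{47535}{45817} + \frac{1601}{7012} = - \frac{259962403}{321268804}$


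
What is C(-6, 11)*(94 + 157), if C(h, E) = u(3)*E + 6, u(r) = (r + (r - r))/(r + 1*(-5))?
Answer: -5271/2 ≈ -2635.5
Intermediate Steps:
u(r) = r/(-5 + r) (u(r) = (r + 0)/(r - 5) = r/(-5 + r))
C(h, E) = 6 - 3*E/2 (C(h, E) = (3/(-5 + 3))*E + 6 = (3/(-2))*E + 6 = (3*(-1/2))*E + 6 = -3*E/2 + 6 = 6 - 3*E/2)
C(-6, 11)*(94 + 157) = (6 - 3/2*11)*(94 + 157) = (6 - 33/2)*251 = -21/2*251 = -5271/2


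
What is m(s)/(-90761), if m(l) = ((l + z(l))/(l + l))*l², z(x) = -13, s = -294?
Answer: -45129/90761 ≈ -0.49723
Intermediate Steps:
m(l) = l*(-13 + l)/2 (m(l) = ((l - 13)/(l + l))*l² = ((-13 + l)/((2*l)))*l² = ((-13 + l)*(1/(2*l)))*l² = ((-13 + l)/(2*l))*l² = l*(-13 + l)/2)
m(s)/(-90761) = ((½)*(-294)*(-13 - 294))/(-90761) = ((½)*(-294)*(-307))*(-1/90761) = 45129*(-1/90761) = -45129/90761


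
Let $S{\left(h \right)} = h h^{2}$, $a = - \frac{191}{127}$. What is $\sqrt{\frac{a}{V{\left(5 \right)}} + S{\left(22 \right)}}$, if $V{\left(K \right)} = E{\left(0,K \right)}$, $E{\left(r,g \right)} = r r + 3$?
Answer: $\frac{\sqrt{1545601557}}{381} \approx 103.19$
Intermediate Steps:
$a = - \frac{191}{127}$ ($a = \left(-191\right) \frac{1}{127} = - \frac{191}{127} \approx -1.5039$)
$S{\left(h \right)} = h^{3}$
$E{\left(r,g \right)} = 3 + r^{2}$ ($E{\left(r,g \right)} = r^{2} + 3 = 3 + r^{2}$)
$V{\left(K \right)} = 3$ ($V{\left(K \right)} = 3 + 0^{2} = 3 + 0 = 3$)
$\sqrt{\frac{a}{V{\left(5 \right)}} + S{\left(22 \right)}} = \sqrt{- \frac{191}{127 \cdot 3} + 22^{3}} = \sqrt{\left(- \frac{191}{127}\right) \frac{1}{3} + 10648} = \sqrt{- \frac{191}{381} + 10648} = \sqrt{\frac{4056697}{381}} = \frac{\sqrt{1545601557}}{381}$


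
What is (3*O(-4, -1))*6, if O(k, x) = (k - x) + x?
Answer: -72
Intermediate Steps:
O(k, x) = k
(3*O(-4, -1))*6 = (3*(-4))*6 = -12*6 = -72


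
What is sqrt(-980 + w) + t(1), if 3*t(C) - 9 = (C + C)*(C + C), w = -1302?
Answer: 13/3 + I*sqrt(2282) ≈ 4.3333 + 47.77*I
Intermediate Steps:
t(C) = 3 + 4*C**2/3 (t(C) = 3 + ((C + C)*(C + C))/3 = 3 + ((2*C)*(2*C))/3 = 3 + (4*C**2)/3 = 3 + 4*C**2/3)
sqrt(-980 + w) + t(1) = sqrt(-980 - 1302) + (3 + (4/3)*1**2) = sqrt(-2282) + (3 + (4/3)*1) = I*sqrt(2282) + (3 + 4/3) = I*sqrt(2282) + 13/3 = 13/3 + I*sqrt(2282)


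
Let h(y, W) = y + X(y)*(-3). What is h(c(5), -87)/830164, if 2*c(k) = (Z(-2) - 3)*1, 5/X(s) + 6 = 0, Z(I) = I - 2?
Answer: -1/830164 ≈ -1.2046e-6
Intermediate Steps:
Z(I) = -2 + I
X(s) = -5/6 (X(s) = 5/(-6 + 0) = 5/(-6) = 5*(-1/6) = -5/6)
c(k) = -7/2 (c(k) = (((-2 - 2) - 3)*1)/2 = ((-4 - 3)*1)/2 = (-7*1)/2 = (1/2)*(-7) = -7/2)
h(y, W) = 5/2 + y (h(y, W) = y - 5/6*(-3) = y + 5/2 = 5/2 + y)
h(c(5), -87)/830164 = (5/2 - 7/2)/830164 = -1*1/830164 = -1/830164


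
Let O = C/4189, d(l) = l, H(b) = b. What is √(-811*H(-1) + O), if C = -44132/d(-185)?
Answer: √139930215455/13135 ≈ 28.479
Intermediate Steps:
C = 44132/185 (C = -44132/(-185) = -44132*(-1/185) = 44132/185 ≈ 238.55)
O = 748/13135 (O = (44132/185)/4189 = (44132/185)*(1/4189) = 748/13135 ≈ 0.056947)
√(-811*H(-1) + O) = √(-811*(-1) + 748/13135) = √(811 + 748/13135) = √(10653233/13135) = √139930215455/13135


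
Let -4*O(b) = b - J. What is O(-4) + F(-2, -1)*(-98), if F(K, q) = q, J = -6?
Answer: 195/2 ≈ 97.500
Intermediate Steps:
O(b) = -3/2 - b/4 (O(b) = -(b - 1*(-6))/4 = -(b + 6)/4 = -(6 + b)/4 = -3/2 - b/4)
O(-4) + F(-2, -1)*(-98) = (-3/2 - ¼*(-4)) - 1*(-98) = (-3/2 + 1) + 98 = -½ + 98 = 195/2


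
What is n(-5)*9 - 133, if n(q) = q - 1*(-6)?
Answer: -124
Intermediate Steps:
n(q) = 6 + q (n(q) = q + 6 = 6 + q)
n(-5)*9 - 133 = (6 - 5)*9 - 133 = 1*9 - 133 = 9 - 133 = -124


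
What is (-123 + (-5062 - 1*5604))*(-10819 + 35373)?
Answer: -264913106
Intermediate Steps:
(-123 + (-5062 - 1*5604))*(-10819 + 35373) = (-123 + (-5062 - 5604))*24554 = (-123 - 10666)*24554 = -10789*24554 = -264913106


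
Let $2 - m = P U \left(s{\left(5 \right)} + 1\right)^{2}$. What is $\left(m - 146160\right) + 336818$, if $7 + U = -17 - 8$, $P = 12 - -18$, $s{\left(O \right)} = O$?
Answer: $225220$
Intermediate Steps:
$P = 30$ ($P = 12 + 18 = 30$)
$U = -32$ ($U = -7 - 25 = -32$)
$m = 34562$ ($m = 2 - 30 \left(-32\right) \left(5 + 1\right)^{2} = 2 - - 960 \cdot 6^{2} = 2 - \left(-960\right) 36 = 2 - -34560 = 2 + 34560 = 34562$)
$\left(m - 146160\right) + 336818 = \left(34562 - 146160\right) + 336818 = -111598 + 336818 = 225220$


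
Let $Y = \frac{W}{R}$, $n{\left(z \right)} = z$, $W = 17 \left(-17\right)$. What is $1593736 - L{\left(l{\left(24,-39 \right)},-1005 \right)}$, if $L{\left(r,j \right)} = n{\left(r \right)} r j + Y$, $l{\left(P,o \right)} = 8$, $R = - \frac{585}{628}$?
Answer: $\frac{969781268}{585} \approx 1.6577 \cdot 10^{6}$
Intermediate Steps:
$R = - \frac{585}{628}$ ($R = \left(-585\right) \frac{1}{628} = - \frac{585}{628} \approx -0.93153$)
$W = -289$
$Y = \frac{181492}{585}$ ($Y = - \frac{289}{- \frac{585}{628}} = \left(-289\right) \left(- \frac{628}{585}\right) = \frac{181492}{585} \approx 310.24$)
$L{\left(r,j \right)} = \frac{181492}{585} + j r^{2}$ ($L{\left(r,j \right)} = r r j + \frac{181492}{585} = r^{2} j + \frac{181492}{585} = j r^{2} + \frac{181492}{585} = \frac{181492}{585} + j r^{2}$)
$1593736 - L{\left(l{\left(24,-39 \right)},-1005 \right)} = 1593736 - \left(\frac{181492}{585} - 1005 \cdot 8^{2}\right) = 1593736 - \left(\frac{181492}{585} - 64320\right) = 1593736 - - \frac{37445708}{585} = 1593736 + \frac{37445708}{585} = \frac{969781268}{585}$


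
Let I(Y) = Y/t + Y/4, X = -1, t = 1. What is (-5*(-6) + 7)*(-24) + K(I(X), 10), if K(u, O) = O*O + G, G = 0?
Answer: -788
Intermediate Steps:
I(Y) = 5*Y/4 (I(Y) = Y/1 + Y/4 = Y*1 + Y*(¼) = Y + Y/4 = 5*Y/4)
K(u, O) = O² (K(u, O) = O*O + 0 = O² + 0 = O²)
(-5*(-6) + 7)*(-24) + K(I(X), 10) = (-5*(-6) + 7)*(-24) + 10² = (30 + 7)*(-24) + 100 = 37*(-24) + 100 = -888 + 100 = -788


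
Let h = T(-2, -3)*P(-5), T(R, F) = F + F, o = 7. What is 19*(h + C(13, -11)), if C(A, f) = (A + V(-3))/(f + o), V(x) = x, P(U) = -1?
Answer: 133/2 ≈ 66.500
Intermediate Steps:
C(A, f) = (-3 + A)/(7 + f) (C(A, f) = (A - 3)/(f + 7) = (-3 + A)/(7 + f))
T(R, F) = 2*F
h = 6 (h = (2*(-3))*(-1) = -6*(-1) = 6)
19*(h + C(13, -11)) = 19*(6 + (-3 + 13)/(7 - 11)) = 19*(6 + 10/(-4)) = 19*(6 - 1/4*10) = 19*(6 - 5/2) = 19*(7/2) = 133/2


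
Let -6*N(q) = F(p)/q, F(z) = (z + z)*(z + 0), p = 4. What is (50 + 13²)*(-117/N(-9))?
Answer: -691821/16 ≈ -43239.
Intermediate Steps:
F(z) = 2*z² (F(z) = (2*z)*z = 2*z²)
N(q) = -16/(3*q) (N(q) = -2*4²/(6*q) = -2*16/(6*q) = -16/(3*q))
(50 + 13²)*(-117/N(-9)) = (50 + 13²)*(-117/((-16/3/(-9)))) = (50 + 169)*(-117/((-16/3*(-⅑)))) = 219*(-117/16/27) = 219*(-117*27/16) = 219*(-3159/16) = -691821/16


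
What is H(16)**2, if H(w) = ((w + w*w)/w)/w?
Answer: 289/256 ≈ 1.1289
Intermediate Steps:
H(w) = (w + w**2)/w**2 (H(w) = ((w + w**2)/w)/w = (w + w**2)/w**2)
H(16)**2 = ((1 + 16)/16)**2 = ((1/16)*17)**2 = (17/16)**2 = 289/256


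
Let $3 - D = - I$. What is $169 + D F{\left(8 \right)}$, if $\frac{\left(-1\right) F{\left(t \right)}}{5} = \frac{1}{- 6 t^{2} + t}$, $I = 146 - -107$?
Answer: $\frac{8103}{47} \approx 172.4$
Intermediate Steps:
$I = 253$ ($I = 146 + 107 = 253$)
$F{\left(t \right)} = - \frac{5}{t - 6 t^{2}}$ ($F{\left(t \right)} = - \frac{5}{- 6 t^{2} + t} = - \frac{5}{t - 6 t^{2}}$)
$D = 256$ ($D = 3 - \left(-1\right) 253 = 3 - -253 = 3 + 253 = 256$)
$169 + D F{\left(8 \right)} = 169 + 256 \frac{5}{8 \left(-1 + 6 \cdot 8\right)} = 169 + 256 \cdot 5 \cdot \frac{1}{8} \frac{1}{-1 + 48} = 169 + 256 \cdot 5 \cdot \frac{1}{8} \cdot \frac{1}{47} = 169 + 256 \cdot \frac{5}{376} = 169 + \frac{160}{47} = \frac{8103}{47}$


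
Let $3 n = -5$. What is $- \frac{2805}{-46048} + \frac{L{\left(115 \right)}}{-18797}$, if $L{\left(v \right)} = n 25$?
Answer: $\frac{163932755}{2596692768} \approx 0.063131$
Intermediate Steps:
$n = - \frac{5}{3}$ ($n = \frac{1}{3} \left(-5\right) = - \frac{5}{3} \approx -1.6667$)
$L{\left(v \right)} = - \frac{125}{3}$ ($L{\left(v \right)} = \left(- \frac{5}{3}\right) 25 = - \frac{125}{3}$)
$- \frac{2805}{-46048} + \frac{L{\left(115 \right)}}{-18797} = - \frac{2805}{-46048} - \frac{125}{3 \left(-18797\right)} = \left(-2805\right) \left(- \frac{1}{46048}\right) - - \frac{125}{56391} = \frac{2805}{46048} + \frac{125}{56391} = \frac{163932755}{2596692768}$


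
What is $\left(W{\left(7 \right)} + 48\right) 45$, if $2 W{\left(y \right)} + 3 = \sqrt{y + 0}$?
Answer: $\frac{4185}{2} + \frac{45 \sqrt{7}}{2} \approx 2152.0$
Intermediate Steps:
$W{\left(y \right)} = - \frac{3}{2} + \frac{\sqrt{y}}{2}$ ($W{\left(y \right)} = - \frac{3}{2} + \frac{\sqrt{y + 0}}{2} = - \frac{3}{2} + \frac{\sqrt{y}}{2}$)
$\left(W{\left(7 \right)} + 48\right) 45 = \left(\left(- \frac{3}{2} + \frac{\sqrt{7}}{2}\right) + 48\right) 45 = \left(\frac{93}{2} + \frac{\sqrt{7}}{2}\right) 45 = \frac{4185}{2} + \frac{45 \sqrt{7}}{2}$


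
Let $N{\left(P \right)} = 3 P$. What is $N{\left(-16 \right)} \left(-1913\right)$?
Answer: $91824$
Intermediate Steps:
$N{\left(-16 \right)} \left(-1913\right) = 3 \left(-16\right) \left(-1913\right) = \left(-48\right) \left(-1913\right) = 91824$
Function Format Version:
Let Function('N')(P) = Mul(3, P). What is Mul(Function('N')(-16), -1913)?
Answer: 91824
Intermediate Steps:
Mul(Function('N')(-16), -1913) = Mul(Mul(3, -16), -1913) = Mul(-48, -1913) = 91824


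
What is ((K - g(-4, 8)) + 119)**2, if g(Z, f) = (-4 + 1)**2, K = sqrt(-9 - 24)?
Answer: (110 + I*sqrt(33))**2 ≈ 12067.0 + 1263.8*I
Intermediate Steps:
K = I*sqrt(33) (K = sqrt(-33) = I*sqrt(33) ≈ 5.7446*I)
g(Z, f) = 9 (g(Z, f) = (-3)**2 = 9)
((K - g(-4, 8)) + 119)**2 = ((I*sqrt(33) - 1*9) + 119)**2 = ((I*sqrt(33) - 9) + 119)**2 = ((-9 + I*sqrt(33)) + 119)**2 = (110 + I*sqrt(33))**2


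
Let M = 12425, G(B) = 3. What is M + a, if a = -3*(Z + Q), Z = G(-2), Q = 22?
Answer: 12350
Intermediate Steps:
Z = 3
a = -75 (a = -3*(3 + 22) = -3*25 = -75)
M + a = 12425 - 75 = 12350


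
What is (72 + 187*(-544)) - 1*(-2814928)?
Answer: 2713272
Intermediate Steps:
(72 + 187*(-544)) - 1*(-2814928) = (72 - 101728) + 2814928 = -101656 + 2814928 = 2713272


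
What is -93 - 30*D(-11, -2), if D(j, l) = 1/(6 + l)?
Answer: -201/2 ≈ -100.50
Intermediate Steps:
-93 - 30*D(-11, -2) = -93 - 30/(6 - 2) = -93 - 30/4 = -93 - 30*1/4 = -93 - 15/2 = -201/2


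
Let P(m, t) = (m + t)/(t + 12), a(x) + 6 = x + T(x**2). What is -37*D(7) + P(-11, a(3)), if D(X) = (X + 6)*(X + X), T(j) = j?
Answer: -121217/18 ≈ -6734.3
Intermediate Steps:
D(X) = 2*X*(6 + X) (D(X) = (6 + X)*(2*X) = 2*X*(6 + X))
a(x) = -6 + x + x**2 (a(x) = -6 + (x + x**2) = -6 + x + x**2)
P(m, t) = (m + t)/(12 + t)
-37*D(7) + P(-11, a(3)) = -74*7*(6 + 7) + (-11 + (-6 + 3 + 3**2))/(12 + (-6 + 3 + 3**2)) = -74*7*13 + (-11 + (-6 + 3 + 9))/(12 + (-6 + 3 + 9)) = -37*182 + (-11 + 6)/(12 + 6) = -6734 - 5/18 = -121217/18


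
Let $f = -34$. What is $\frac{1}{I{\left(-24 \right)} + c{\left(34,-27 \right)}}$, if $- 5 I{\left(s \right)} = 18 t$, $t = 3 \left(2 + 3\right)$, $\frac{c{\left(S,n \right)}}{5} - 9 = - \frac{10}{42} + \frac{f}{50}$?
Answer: $- \frac{105}{1427} \approx -0.073581$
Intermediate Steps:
$c{\left(S,n \right)} = \frac{4243}{105}$ ($c{\left(S,n \right)} = 45 + 5 \left(- \frac{10}{42} - \frac{34}{50}\right) = 45 + 5 \left(\left(-10\right) \frac{1}{42} - \frac{17}{25}\right) = 45 + 5 \left(- \frac{5}{21} - \frac{17}{25}\right) = 45 + 5 \left(- \frac{482}{525}\right) = 45 - \frac{482}{105} = \frac{4243}{105}$)
$t = 15$ ($t = 3 \cdot 5 = 15$)
$I{\left(s \right)} = -54$ ($I{\left(s \right)} = - \frac{18 \cdot 15}{5} = \left(- \frac{1}{5}\right) 270 = -54$)
$\frac{1}{I{\left(-24 \right)} + c{\left(34,-27 \right)}} = \frac{1}{-54 + \frac{4243}{105}} = \frac{1}{- \frac{1427}{105}} = - \frac{105}{1427}$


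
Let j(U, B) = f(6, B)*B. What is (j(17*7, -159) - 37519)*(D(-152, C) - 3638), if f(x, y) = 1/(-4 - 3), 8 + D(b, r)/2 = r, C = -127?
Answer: 1025748392/7 ≈ 1.4654e+8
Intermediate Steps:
D(b, r) = -16 + 2*r
f(x, y) = -1/7 (f(x, y) = 1/(-7) = -1/7)
j(U, B) = -B/7
(j(17*7, -159) - 37519)*(D(-152, C) - 3638) = (-1/7*(-159) - 37519)*((-16 + 2*(-127)) - 3638) = (159/7 - 37519)*((-16 - 254) - 3638) = -262474*(-270 - 3638)/7 = -262474/7*(-3908) = 1025748392/7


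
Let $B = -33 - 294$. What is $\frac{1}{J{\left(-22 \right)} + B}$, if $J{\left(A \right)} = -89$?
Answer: $- \frac{1}{416} \approx -0.0024038$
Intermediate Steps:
$B = -327$ ($B = -33 - 294 = -327$)
$\frac{1}{J{\left(-22 \right)} + B} = \frac{1}{-89 - 327} = \frac{1}{-416} = - \frac{1}{416}$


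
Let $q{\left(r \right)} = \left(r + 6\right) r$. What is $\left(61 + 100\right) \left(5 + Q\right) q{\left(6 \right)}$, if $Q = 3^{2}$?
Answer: $162288$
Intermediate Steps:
$q{\left(r \right)} = r \left(6 + r\right)$ ($q{\left(r \right)} = \left(6 + r\right) r = r \left(6 + r\right)$)
$Q = 9$
$\left(61 + 100\right) \left(5 + Q\right) q{\left(6 \right)} = \left(61 + 100\right) \left(5 + 9\right) 6 \left(6 + 6\right) = 161 \cdot 14 \cdot 6 \cdot 12 = 161 \cdot 14 \cdot 72 = 161 \cdot 1008 = 162288$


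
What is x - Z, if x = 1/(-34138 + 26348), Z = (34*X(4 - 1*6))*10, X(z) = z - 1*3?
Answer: 13242999/7790 ≈ 1700.0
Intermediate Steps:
X(z) = -3 + z (X(z) = z - 3 = -3 + z)
Z = -1700 (Z = (34*(-3 + (4 - 1*6)))*10 = (34*(-3 + (4 - 6)))*10 = (34*(-3 - 2))*10 = (34*(-5))*10 = -170*10 = -1700)
x = -1/7790 (x = 1/(-7790) = -1/7790 ≈ -0.00012837)
x - Z = -1/7790 - 1*(-1700) = -1/7790 + 1700 = 13242999/7790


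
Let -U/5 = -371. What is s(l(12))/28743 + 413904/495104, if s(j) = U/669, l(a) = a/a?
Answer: 497494135343/595024249248 ≈ 0.83609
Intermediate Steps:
l(a) = 1
U = 1855 (U = -5*(-371) = 1855)
s(j) = 1855/669
s(l(12))/28743 + 413904/495104 = (1855/669)/28743 + 413904/495104 = (1855/669)*(1/28743) + 413904*(1/495104) = 1855/19229067 + 25869/30944 = 497494135343/595024249248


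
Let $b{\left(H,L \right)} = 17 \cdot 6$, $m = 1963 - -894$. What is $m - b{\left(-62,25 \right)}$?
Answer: $2755$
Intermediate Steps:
$m = 2857$ ($m = 1963 + 894 = 2857$)
$b{\left(H,L \right)} = 102$
$m - b{\left(-62,25 \right)} = 2857 - 102 = 2755$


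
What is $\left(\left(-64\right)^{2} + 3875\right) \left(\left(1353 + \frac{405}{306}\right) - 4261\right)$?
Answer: $- \frac{787750017}{34} \approx -2.3169 \cdot 10^{7}$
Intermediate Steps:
$\left(\left(-64\right)^{2} + 3875\right) \left(\left(1353 + \frac{405}{306}\right) - 4261\right) = \left(4096 + 3875\right) \left(\left(1353 + 405 \cdot \frac{1}{306}\right) - 4261\right) = 7971 \left(\left(1353 + \frac{45}{34}\right) - 4261\right) = 7971 \left(\frac{46047}{34} - 4261\right) = 7971 \left(- \frac{98827}{34}\right) = - \frac{787750017}{34}$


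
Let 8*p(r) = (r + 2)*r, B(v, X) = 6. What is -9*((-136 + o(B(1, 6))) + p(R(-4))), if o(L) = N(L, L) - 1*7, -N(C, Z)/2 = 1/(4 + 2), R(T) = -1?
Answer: 10329/8 ≈ 1291.1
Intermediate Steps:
N(C, Z) = -⅓ (N(C, Z) = -2/(4 + 2) = -2/6 = -2*⅙ = -⅓)
p(r) = r*(2 + r)/8 (p(r) = ((r + 2)*r)/8 = ((2 + r)*r)/8 = (r*(2 + r))/8 = r*(2 + r)/8)
o(L) = -22/3 (o(L) = -⅓ - 1*7 = -⅓ - 7 = -22/3)
-9*((-136 + o(B(1, 6))) + p(R(-4))) = -9*((-136 - 22/3) + (⅛)*(-1)*(2 - 1)) = -9*(-430/3 + (⅛)*(-1)*1) = -9*(-430/3 - ⅛) = -9*(-3443/24) = 10329/8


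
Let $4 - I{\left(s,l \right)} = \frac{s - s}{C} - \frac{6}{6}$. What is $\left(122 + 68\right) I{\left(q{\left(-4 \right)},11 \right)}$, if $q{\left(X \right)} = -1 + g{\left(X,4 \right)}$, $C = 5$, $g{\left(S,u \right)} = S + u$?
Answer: $950$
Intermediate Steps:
$q{\left(X \right)} = 3 + X$ ($q{\left(X \right)} = -1 + \left(X + 4\right) = -1 + \left(4 + X\right) = 3 + X$)
$I{\left(s,l \right)} = 5$ ($I{\left(s,l \right)} = 4 - \left(\frac{s - s}{5} - \frac{6}{6}\right) = 4 - \left(0 \cdot \frac{1}{5} - 1\right) = 4 - \left(0 - 1\right) = 4 - -1 = 4 + 1 = 5$)
$\left(122 + 68\right) I{\left(q{\left(-4 \right)},11 \right)} = \left(122 + 68\right) 5 = 190 \cdot 5 = 950$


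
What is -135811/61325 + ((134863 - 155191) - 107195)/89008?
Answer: -19908613463/5458415600 ≈ -3.6473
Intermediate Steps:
-135811/61325 + ((134863 - 155191) - 107195)/89008 = -135811*1/61325 + (-20328 - 107195)*(1/89008) = -135811/61325 - 127523*1/89008 = -135811/61325 - 127523/89008 = -19908613463/5458415600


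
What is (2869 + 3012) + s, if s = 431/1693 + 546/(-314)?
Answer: 1562781159/265801 ≈ 5879.5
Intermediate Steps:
s = -394522/265801 (s = 431*(1/1693) + 546*(-1/314) = 431/1693 - 273/157 = -394522/265801 ≈ -1.4843)
(2869 + 3012) + s = (2869 + 3012) - 394522/265801 = 5881 - 394522/265801 = 1562781159/265801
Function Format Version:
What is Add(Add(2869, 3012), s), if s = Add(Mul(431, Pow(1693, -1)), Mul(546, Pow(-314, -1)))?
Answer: Rational(1562781159, 265801) ≈ 5879.5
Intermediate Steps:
s = Rational(-394522, 265801) (s = Add(Mul(431, Rational(1, 1693)), Mul(546, Rational(-1, 314))) = Add(Rational(431, 1693), Rational(-273, 157)) = Rational(-394522, 265801) ≈ -1.4843)
Add(Add(2869, 3012), s) = Add(Add(2869, 3012), Rational(-394522, 265801)) = Add(5881, Rational(-394522, 265801)) = Rational(1562781159, 265801)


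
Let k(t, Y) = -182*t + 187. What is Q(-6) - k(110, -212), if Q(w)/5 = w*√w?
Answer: 19833 - 30*I*√6 ≈ 19833.0 - 73.485*I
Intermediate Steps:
Q(w) = 5*w^(3/2) (Q(w) = 5*(w*√w) = 5*w^(3/2))
k(t, Y) = 187 - 182*t
Q(-6) - k(110, -212) = 5*(-6)^(3/2) - (187 - 182*110) = 5*(-6*I*√6) - (187 - 20020) = -30*I*√6 - 1*(-19833) = -30*I*√6 + 19833 = 19833 - 30*I*√6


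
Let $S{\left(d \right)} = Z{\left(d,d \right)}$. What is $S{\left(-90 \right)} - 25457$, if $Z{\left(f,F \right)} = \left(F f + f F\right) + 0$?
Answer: $-9257$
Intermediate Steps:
$Z{\left(f,F \right)} = 2 F f$ ($Z{\left(f,F \right)} = \left(F f + F f\right) + 0 = 2 F f + 0 = 2 F f$)
$S{\left(d \right)} = 2 d^{2}$ ($S{\left(d \right)} = 2 d d = 2 d^{2}$)
$S{\left(-90 \right)} - 25457 = 2 \left(-90\right)^{2} - 25457 = 2 \cdot 8100 - 25457 = 16200 - 25457 = -9257$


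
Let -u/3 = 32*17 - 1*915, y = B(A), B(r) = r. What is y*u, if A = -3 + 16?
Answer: 14469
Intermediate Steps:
A = 13
y = 13
u = 1113 (u = -3*(32*17 - 1*915) = -3*(544 - 915) = -3*(-371) = 1113)
y*u = 13*1113 = 14469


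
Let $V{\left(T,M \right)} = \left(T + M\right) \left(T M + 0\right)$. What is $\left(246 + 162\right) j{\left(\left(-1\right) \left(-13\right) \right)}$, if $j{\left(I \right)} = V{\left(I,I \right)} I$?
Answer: $23305776$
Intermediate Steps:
$V{\left(T,M \right)} = M T \left(M + T\right)$ ($V{\left(T,M \right)} = \left(M + T\right) \left(M T + 0\right) = \left(M + T\right) M T = M T \left(M + T\right)$)
$j{\left(I \right)} = 2 I^{4}$ ($j{\left(I \right)} = I I \left(I + I\right) I = I I 2 I I = 2 I^{3} I = 2 I^{4}$)
$\left(246 + 162\right) j{\left(\left(-1\right) \left(-13\right) \right)} = \left(246 + 162\right) 2 \left(\left(-1\right) \left(-13\right)\right)^{4} = 408 \cdot 2 \cdot 13^{4} = 408 \cdot 2 \cdot 28561 = 408 \cdot 57122 = 23305776$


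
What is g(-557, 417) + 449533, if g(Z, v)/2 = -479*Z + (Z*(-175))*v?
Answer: 82277289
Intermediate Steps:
g(Z, v) = -958*Z - 350*Z*v (g(Z, v) = 2*(-479*Z + (Z*(-175))*v) = 2*(-479*Z + (-175*Z)*v) = 2*(-479*Z - 175*Z*v) = -958*Z - 350*Z*v)
g(-557, 417) + 449533 = -2*(-557)*(479 + 175*417) + 449533 = -2*(-557)*(479 + 72975) + 449533 = -2*(-557)*73454 + 449533 = 81827756 + 449533 = 82277289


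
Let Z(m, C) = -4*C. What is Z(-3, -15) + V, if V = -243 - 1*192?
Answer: -375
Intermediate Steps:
V = -435 (V = -243 - 192 = -435)
Z(-3, -15) + V = -4*(-15) - 435 = 60 - 435 = -375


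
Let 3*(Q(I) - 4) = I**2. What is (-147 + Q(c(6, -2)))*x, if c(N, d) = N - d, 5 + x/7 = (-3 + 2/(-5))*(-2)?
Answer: -1533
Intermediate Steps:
x = 63/5 (x = -35 + 7*((-3 + 2/(-5))*(-2)) = -35 + 7*((-3 + 2*(-1/5))*(-2)) = -35 + 7*((-3 - 2/5)*(-2)) = -35 + 7*(-17/5*(-2)) = -35 + 7*(34/5) = -35 + 238/5 = 63/5 ≈ 12.600)
Q(I) = 4 + I**2/3
(-147 + Q(c(6, -2)))*x = (-147 + (4 + (6 - 1*(-2))**2/3))*(63/5) = (-147 + (4 + (6 + 2)**2/3))*(63/5) = (-147 + (4 + (1/3)*8**2))*(63/5) = (-147 + (4 + (1/3)*64))*(63/5) = (-147 + (4 + 64/3))*(63/5) = (-147 + 76/3)*(63/5) = -365/3*63/5 = -1533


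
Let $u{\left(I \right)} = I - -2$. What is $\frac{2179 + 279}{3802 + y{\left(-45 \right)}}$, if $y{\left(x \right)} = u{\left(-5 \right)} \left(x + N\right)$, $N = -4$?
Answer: $\frac{2458}{3949} \approx 0.62244$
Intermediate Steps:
$u{\left(I \right)} = 2 + I$ ($u{\left(I \right)} = I + 2 = 2 + I$)
$y{\left(x \right)} = 12 - 3 x$ ($y{\left(x \right)} = \left(2 - 5\right) \left(x - 4\right) = - 3 \left(-4 + x\right) = 12 - 3 x$)
$\frac{2179 + 279}{3802 + y{\left(-45 \right)}} = \frac{2179 + 279}{3802 + \left(12 - -135\right)} = \frac{2458}{3802 + \left(12 + 135\right)} = \frac{2458}{3802 + 147} = \frac{2458}{3949}$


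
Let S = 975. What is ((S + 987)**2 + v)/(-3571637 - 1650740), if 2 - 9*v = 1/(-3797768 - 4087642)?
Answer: -273190013679181/370625254376130 ≈ -0.73711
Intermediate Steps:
v = 15770821/70968690 (v = 2/9 - 1/(9*(-3797768 - 4087642)) = 2/9 - 1/9/(-7885410) = 2/9 - 1/9*(-1/7885410) = 2/9 + 1/70968690 = 15770821/70968690 ≈ 0.22222)
((S + 987)**2 + v)/(-3571637 - 1650740) = ((975 + 987)**2 + 15770821/70968690)/(-3571637 - 1650740) = (1962**2 + 15770821/70968690)/(-5222377) = (3849444 + 15770821/70968690)*(-1/5222377) = (273190013679181/70968690)*(-1/5222377) = -273190013679181/370625254376130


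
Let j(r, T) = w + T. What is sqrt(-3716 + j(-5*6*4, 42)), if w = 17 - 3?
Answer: 2*I*sqrt(915) ≈ 60.498*I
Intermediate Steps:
w = 14
j(r, T) = 14 + T
sqrt(-3716 + j(-5*6*4, 42)) = sqrt(-3716 + (14 + 42)) = sqrt(-3716 + 56) = sqrt(-3660) = 2*I*sqrt(915)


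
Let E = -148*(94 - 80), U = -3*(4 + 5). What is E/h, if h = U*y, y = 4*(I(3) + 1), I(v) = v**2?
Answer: 259/135 ≈ 1.9185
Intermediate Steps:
U = -27 (U = -3*9 = -27)
y = 40 (y = 4*(3**2 + 1) = 4*(9 + 1) = 4*10 = 40)
E = -2072 (E = -148*14 = -2072)
h = -1080 (h = -27*40 = -1080)
E/h = -2072/(-1080) = -2072*(-1/1080) = 259/135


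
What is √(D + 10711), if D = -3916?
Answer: 3*√755 ≈ 82.432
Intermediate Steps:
√(D + 10711) = √(-3916 + 10711) = √6795 = 3*√755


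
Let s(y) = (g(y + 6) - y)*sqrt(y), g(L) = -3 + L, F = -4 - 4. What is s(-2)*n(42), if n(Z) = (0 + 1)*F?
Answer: -24*I*sqrt(2) ≈ -33.941*I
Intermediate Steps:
F = -8
n(Z) = -8 (n(Z) = (0 + 1)*(-8) = 1*(-8) = -8)
s(y) = 3*sqrt(y) (s(y) = ((-3 + (y + 6)) - y)*sqrt(y) = ((-3 + (6 + y)) - y)*sqrt(y) = ((3 + y) - y)*sqrt(y) = 3*sqrt(y))
s(-2)*n(42) = (3*sqrt(-2))*(-8) = (3*(I*sqrt(2)))*(-8) = (3*I*sqrt(2))*(-8) = -24*I*sqrt(2)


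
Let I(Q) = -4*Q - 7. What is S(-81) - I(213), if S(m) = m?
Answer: 778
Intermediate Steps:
I(Q) = -7 - 4*Q
S(-81) - I(213) = -81 - (-7 - 4*213) = -81 - (-7 - 852) = -81 - 1*(-859) = -81 + 859 = 778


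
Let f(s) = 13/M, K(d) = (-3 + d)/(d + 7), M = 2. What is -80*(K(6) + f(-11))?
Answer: -7000/13 ≈ -538.46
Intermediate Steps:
K(d) = (-3 + d)/(7 + d)
f(s) = 13/2
-80*(K(6) + f(-11)) = -80*((-3 + 6)/(7 + 6) + 13/2) = -80*(3/13 + 13/2) = -80*175/26 = -7000/13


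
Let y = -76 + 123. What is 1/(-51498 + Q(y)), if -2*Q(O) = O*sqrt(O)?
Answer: -205992/10608072193 + 94*sqrt(47)/10608072193 ≈ -1.9358e-5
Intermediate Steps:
y = 47
Q(O) = -O**(3/2)/2 (Q(O) = -O*sqrt(O)/2 = -O**(3/2)/2)
1/(-51498 + Q(y)) = 1/(-51498 - 47*sqrt(47)/2)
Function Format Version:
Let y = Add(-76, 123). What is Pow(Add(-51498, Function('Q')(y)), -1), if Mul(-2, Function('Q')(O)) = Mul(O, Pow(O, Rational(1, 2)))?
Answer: Add(Rational(-205992, 10608072193), Mul(Rational(94, 10608072193), Pow(47, Rational(1, 2)))) ≈ -1.9358e-5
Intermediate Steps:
y = 47
Function('Q')(O) = Mul(Rational(-1, 2), Pow(O, Rational(3, 2))) (Function('Q')(O) = Mul(Rational(-1, 2), Mul(O, Pow(O, Rational(1, 2)))) = Mul(Rational(-1, 2), Pow(O, Rational(3, 2))))
Pow(Add(-51498, Function('Q')(y)), -1) = Pow(Add(-51498, Mul(Rational(-1, 2), Pow(47, Rational(3, 2)))), -1) = Pow(Add(-51498, Mul(Rational(-1, 2), Mul(47, Pow(47, Rational(1, 2))))), -1) = Pow(Add(-51498, Mul(Rational(-47, 2), Pow(47, Rational(1, 2)))), -1)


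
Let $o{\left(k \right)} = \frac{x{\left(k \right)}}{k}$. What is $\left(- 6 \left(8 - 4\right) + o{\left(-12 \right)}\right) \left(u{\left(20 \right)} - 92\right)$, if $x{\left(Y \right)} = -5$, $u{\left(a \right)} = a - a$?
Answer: $\frac{6509}{3} \approx 2169.7$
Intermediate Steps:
$u{\left(a \right)} = 0$
$o{\left(k \right)} = - \frac{5}{k}$
$\left(- 6 \left(8 - 4\right) + o{\left(-12 \right)}\right) \left(u{\left(20 \right)} - 92\right) = \left(- 6 \left(8 - 4\right) - \frac{5}{-12}\right) \left(0 - 92\right) = \left(\left(-6\right) 4 - - \frac{5}{12}\right) \left(-92\right) = \left(-24 + \frac{5}{12}\right) \left(-92\right) = \left(- \frac{283}{12}\right) \left(-92\right) = \frac{6509}{3}$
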